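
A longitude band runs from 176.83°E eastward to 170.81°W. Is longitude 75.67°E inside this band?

No

Band width going east from +176.83° to -170.81°: ((-170.81 − 176.83) mod 360) = 12.36°.
Offset of +75.67° east of the west edge: ((75.67 − 176.83) mod 360) = 258.84°.
258.84° > 12.36° ⇒ outside.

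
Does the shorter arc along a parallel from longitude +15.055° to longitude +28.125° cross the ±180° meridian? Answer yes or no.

No

Signed shortest Δλ = ((28.125 − 15.055 + 180) mod 360) − 180 = 13.07°.
Going east by 13.07° from +15.055° reaches +28.125° without touching 180°.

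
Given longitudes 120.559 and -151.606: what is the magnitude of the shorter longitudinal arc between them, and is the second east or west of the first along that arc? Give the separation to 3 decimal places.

87.835° east

Raw difference: -151.606 − 120.559 = -272.165°.
Normalise into (−180°, 180°]: -272.165° + 360° = 87.835°.
Positive ⇒ the second point lies to the east; separation 87.835°.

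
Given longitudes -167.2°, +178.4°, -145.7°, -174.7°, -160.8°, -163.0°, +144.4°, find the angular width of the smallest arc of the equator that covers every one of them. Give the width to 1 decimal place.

Sort the longitudes: -174.7°, -167.2°, -163.0°, -160.8°, -145.7°, +144.4°, +178.4°.
Eastward gaps between consecutive values (wrapping around): 7.5°, 4.2°, 2.2°, 15.1°, 290.1°, 34.0°, 6.9°.
Largest gap = 290.1° ⇒ minimal covering band is its complement: 360° − 290.1° = 69.9°.
Band runs from +144.4° eastward to -145.7°, crossing the antimeridian.

69.9°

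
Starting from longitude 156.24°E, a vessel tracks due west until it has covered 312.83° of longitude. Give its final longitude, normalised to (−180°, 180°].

Start at +156.24°; shift −312.83° → -156.59°.
-156.59° already lies in (−180°, 180°].

156.59°W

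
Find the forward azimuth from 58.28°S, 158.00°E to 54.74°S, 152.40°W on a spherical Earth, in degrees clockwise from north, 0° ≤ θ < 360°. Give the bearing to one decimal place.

Δλ = -152.40 − 158.00 = -310.40°; wrapped into (−180°, 180°]: 49.60°.
θ = atan2( sin Δλ · cos φ₂ , cos φ₁ · sin φ₂ − sin φ₁ · cos φ₂ · cos Δλ )
  = atan2(0.43963, -0.11105) = 104.176° → normalised to [0°, 360°): 104.176°.

104.2°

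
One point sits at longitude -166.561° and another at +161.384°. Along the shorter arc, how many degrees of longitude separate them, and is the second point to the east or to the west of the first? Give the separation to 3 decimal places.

Raw difference: 161.384 − -166.561 = 327.945°.
Normalise into (−180°, 180°]: 327.945° − 360° = -32.055°.
Negative ⇒ the second point lies to the west; separation 32.055°.

32.055° west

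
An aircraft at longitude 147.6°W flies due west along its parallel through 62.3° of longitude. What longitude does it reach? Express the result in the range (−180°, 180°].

Start at -147.6°; shift −62.3° → -209.9°.
-209.9° lies outside (−180°, 180°]; add 360° → +150.1°.

150.1°E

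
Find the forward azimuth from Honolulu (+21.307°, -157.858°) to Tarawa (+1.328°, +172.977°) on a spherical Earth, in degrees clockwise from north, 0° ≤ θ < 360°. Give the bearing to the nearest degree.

Δλ = 172.977 − -157.858 = 330.835°; wrapped into (−180°, 180°]: -29.165°.
θ = atan2( sin Δλ · cos φ₂ , cos φ₁ · sin φ₂ − sin φ₁ · cos φ₂ · cos Δλ )
  = atan2(-0.48720, -0.29562) = -121.249° → normalised to [0°, 360°): 238.751°.

239°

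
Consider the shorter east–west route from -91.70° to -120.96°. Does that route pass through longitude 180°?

No

Signed shortest Δλ = ((-120.96 − -91.70 + 180) mod 360) − 180 = -29.26°.
Going west by 29.26° from -91.70° reaches -120.96° without touching 180°.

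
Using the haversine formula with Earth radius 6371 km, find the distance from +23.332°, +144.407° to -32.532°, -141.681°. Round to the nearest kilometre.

Δλ = -141.681 − 144.407 = -286.088°; wrapped into (−180°, 180°]: 73.912°.
Δφ = -32.532 − 23.332 = -55.864°.
a = sin²(Δφ/2) + cos φ₁ · cos φ₂ · sin²(Δλ/2) = 0.499231.
c = 2·atan2(√a, √(1−a)) = 1.56926 rad → d = 6371·c ≈ 9997.74 km.

9998 km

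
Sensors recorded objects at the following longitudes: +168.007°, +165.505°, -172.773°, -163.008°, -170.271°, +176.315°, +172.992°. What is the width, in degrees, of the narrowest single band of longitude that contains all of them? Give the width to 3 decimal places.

Sort the longitudes: -172.773°, -170.271°, -163.008°, +165.505°, +168.007°, +172.992°, +176.315°.
Eastward gaps between consecutive values (wrapping around): 2.502°, 7.263°, 328.513°, 2.502°, 4.985°, 3.323°, 10.912°.
Largest gap = 328.513° ⇒ minimal covering band is its complement: 360° − 328.513° = 31.487°.
Band runs from +165.505° eastward to -163.008°, crossing the antimeridian.

31.487°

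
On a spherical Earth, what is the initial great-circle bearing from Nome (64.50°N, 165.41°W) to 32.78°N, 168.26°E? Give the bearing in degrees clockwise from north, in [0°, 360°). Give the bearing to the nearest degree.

Δλ = 168.26 − -165.41 = 333.67°; wrapped into (−180°, 180°]: -26.33°.
θ = atan2( sin Δλ · cos φ₂ , cos φ₁ · sin φ₂ − sin φ₁ · cos φ₂ · cos Δλ )
  = atan2(-0.37291, -0.44704) = -140.166° → normalised to [0°, 360°): 219.834°.

220°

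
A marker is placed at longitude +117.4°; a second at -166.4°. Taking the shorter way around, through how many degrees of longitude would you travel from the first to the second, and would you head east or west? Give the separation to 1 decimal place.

Raw difference: -166.4 − 117.4 = -283.8°.
Normalise into (−180°, 180°]: -283.8° + 360° = 76.2°.
Positive ⇒ the second point lies to the east; separation 76.2°.

76.2° east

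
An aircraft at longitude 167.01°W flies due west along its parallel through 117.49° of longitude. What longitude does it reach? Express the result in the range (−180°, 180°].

75.50°E

Start at -167.01°; shift −117.49° → -284.50°.
-284.50° lies outside (−180°, 180°]; add 360° → +75.50°.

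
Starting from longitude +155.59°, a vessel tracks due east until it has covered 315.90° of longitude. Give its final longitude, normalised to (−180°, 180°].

+111.49°

Start at +155.59°; shift +315.90° → +471.49°.
+471.49° lies outside (−180°, 180°]; subtract 360° → +111.49°.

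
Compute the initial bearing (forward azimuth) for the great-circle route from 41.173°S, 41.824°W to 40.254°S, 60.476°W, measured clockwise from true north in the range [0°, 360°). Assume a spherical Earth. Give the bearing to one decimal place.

267.6°

Δλ = -60.476 − -41.824 = -18.652°.
θ = atan2( sin Δλ · cos φ₂ , cos φ₁ · sin φ₂ − sin φ₁ · cos φ₂ · cos Δλ )
  = atan2(-0.24408, -0.01035) = -92.428° → normalised to [0°, 360°): 267.572°.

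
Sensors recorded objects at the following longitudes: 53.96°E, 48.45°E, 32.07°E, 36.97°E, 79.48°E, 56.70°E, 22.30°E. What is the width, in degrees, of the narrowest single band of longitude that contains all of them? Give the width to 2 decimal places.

Sort the longitudes: +22.30°, +32.07°, +36.97°, +48.45°, +53.96°, +56.70°, +79.48°.
Eastward gaps between consecutive values (wrapping around): 9.77°, 4.90°, 11.48°, 5.51°, 2.74°, 22.78°, 302.82°.
Largest gap = 302.82° ⇒ minimal covering band is its complement: 360° − 302.82° = 57.18°.
Band runs from +22.30° eastward to +79.48°.

57.18°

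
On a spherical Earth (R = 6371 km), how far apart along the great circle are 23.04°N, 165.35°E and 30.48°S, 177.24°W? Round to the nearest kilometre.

6234 km

Δλ = -177.24 − 165.35 = -342.59°; wrapped into (−180°, 180°]: 17.41°.
Δφ = -30.48 − 23.04 = -53.52°.
a = sin²(Δφ/2) + cos φ₁ · cos φ₂ · sin²(Δλ/2) = 0.220895.
c = 2·atan2(√a, √(1−a)) = 0.97857 rad → d = 6371·c ≈ 6234.46 km.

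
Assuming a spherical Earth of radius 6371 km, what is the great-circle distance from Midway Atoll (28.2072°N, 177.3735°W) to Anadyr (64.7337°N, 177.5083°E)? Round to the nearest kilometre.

4078 km

Δλ = 177.5083 − -177.3735 = 354.8818°; wrapped into (−180°, 180°]: -5.1182°.
Δφ = 64.7337 − 28.2072 = 36.5265°.
a = sin²(Δφ/2) + cos φ₁ · cos φ₂ · sin²(Δλ/2) = 0.098959.
c = 2·atan2(√a, √(1−a)) = 0.64002 rad → d = 6371·c ≈ 4077.59 km.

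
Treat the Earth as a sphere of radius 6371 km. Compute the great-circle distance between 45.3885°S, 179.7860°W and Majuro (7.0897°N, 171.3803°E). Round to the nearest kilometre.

Δλ = 171.3803 − -179.7860 = 351.1663°; wrapped into (−180°, 180°]: -8.8337°.
Δφ = 7.0897 − -45.3885 = 52.4782°.
a = sin²(Δφ/2) + cos φ₁ · cos φ₂ · sin²(Δλ/2) = 0.199602.
c = 2·atan2(√a, √(1−a)) = 0.92630 rad → d = 6371·c ≈ 5901.45 km.

5901 km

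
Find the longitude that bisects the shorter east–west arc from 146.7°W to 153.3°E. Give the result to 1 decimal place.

Signed shortest Δλ from -146.7° to +153.3° is -60.0°.
Midpoint longitude = -146.7° + (-60.0°)/2 = -146.7° − 30.0° = -176.7°.
(The naïve average (-146.7 + +153.3)/2 = 3.3° is on the wrong side of the globe.)

176.7°W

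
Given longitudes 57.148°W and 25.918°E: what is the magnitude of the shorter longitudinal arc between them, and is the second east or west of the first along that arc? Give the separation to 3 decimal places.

Raw difference: 25.918 − -57.148 = 83.066°.
Normalise into (−180°, 180°]: 83.066° stays 83.066°.
Positive ⇒ the second point lies to the east; separation 83.066°.

83.066° east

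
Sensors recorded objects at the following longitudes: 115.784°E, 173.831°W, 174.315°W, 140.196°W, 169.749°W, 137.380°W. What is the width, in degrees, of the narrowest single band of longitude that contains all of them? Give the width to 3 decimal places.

Sort the longitudes: -174.315°, -173.831°, -169.749°, -140.196°, -137.380°, +115.784°.
Eastward gaps between consecutive values (wrapping around): 0.484°, 4.082°, 29.553°, 2.816°, 253.164°, 69.901°.
Largest gap = 253.164° ⇒ minimal covering band is its complement: 360° − 253.164° = 106.836°.
Band runs from +115.784° eastward to -137.380°, crossing the antimeridian.

106.836°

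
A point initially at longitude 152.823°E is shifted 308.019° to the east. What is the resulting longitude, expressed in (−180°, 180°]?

Start at +152.823°; shift +308.019° → +460.842°.
+460.842° lies outside (−180°, 180°]; subtract 360° → +100.842°.

100.842°E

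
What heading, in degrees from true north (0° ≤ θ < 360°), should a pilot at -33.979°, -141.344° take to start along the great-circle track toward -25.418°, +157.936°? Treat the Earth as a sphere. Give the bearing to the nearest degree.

Δλ = 157.936 − -141.344 = 299.280°; wrapped into (−180°, 180°]: -60.720°.
θ = atan2( sin Δλ · cos φ₂ , cos φ₁ · sin φ₂ − sin φ₁ · cos φ₂ · cos Δλ )
  = atan2(-0.78781, -0.10905) = -97.881° → normalised to [0°, 360°): 262.119°.

262°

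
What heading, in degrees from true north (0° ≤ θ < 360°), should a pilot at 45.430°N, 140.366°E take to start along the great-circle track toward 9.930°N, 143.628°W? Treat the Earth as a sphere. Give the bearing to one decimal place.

92.9°

Δλ = -143.628 − 140.366 = -283.994°; wrapped into (−180°, 180°]: 76.006°.
θ = atan2( sin Δλ · cos φ₂ , cos φ₁ · sin φ₂ − sin φ₁ · cos φ₂ · cos Δλ )
  = atan2(0.95578, -0.04867) = 92.915° → normalised to [0°, 360°): 92.915°.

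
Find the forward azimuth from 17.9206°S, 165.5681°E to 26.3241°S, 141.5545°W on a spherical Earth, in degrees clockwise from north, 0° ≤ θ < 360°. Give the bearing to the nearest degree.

110°

Δλ = -141.5545 − 165.5681 = -307.1226°; wrapped into (−180°, 180°]: 52.8774°.
θ = atan2( sin Δλ · cos φ₂ , cos φ₁ · sin φ₂ − sin φ₁ · cos φ₂ · cos Δλ )
  = atan2(0.71466, -0.25549) = 109.672° → normalised to [0°, 360°): 109.672°.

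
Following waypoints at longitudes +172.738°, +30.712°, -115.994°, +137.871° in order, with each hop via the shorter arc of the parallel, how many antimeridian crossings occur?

Leg 1: +172.738° → +30.712°, shortest Δλ = -142.026° (west) — does not cross 180°.
Leg 2: +30.712° → -115.994°, shortest Δλ = -146.706° (west) — does not cross 180°.
Leg 3: -115.994° → +137.871°, shortest Δλ = -106.135° (west) — crosses 180°.
Total crossings: 1.

1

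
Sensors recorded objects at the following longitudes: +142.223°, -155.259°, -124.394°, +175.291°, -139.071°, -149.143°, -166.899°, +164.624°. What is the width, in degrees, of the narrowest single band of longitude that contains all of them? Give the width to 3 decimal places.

Sort the longitudes: -166.899°, -155.259°, -149.143°, -139.071°, -124.394°, +142.223°, +164.624°, +175.291°.
Eastward gaps between consecutive values (wrapping around): 11.640°, 6.116°, 10.072°, 14.677°, 266.617°, 22.401°, 10.667°, 17.810°.
Largest gap = 266.617° ⇒ minimal covering band is its complement: 360° − 266.617° = 93.383°.
Band runs from +142.223° eastward to -124.394°, crossing the antimeridian.

93.383°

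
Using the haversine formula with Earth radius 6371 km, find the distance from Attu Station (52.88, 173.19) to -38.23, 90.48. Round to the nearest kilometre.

12863 km

Δλ = 90.48 − 173.19 = -82.71°.
Δφ = -38.23 − 52.88 = -91.11°.
a = sin²(Δφ/2) + cos φ₁ · cos φ₂ · sin²(Δλ/2) = 0.716638.
c = 2·atan2(√a, √(1−a)) = 2.01892 rad → d = 6371·c ≈ 12862.55 km.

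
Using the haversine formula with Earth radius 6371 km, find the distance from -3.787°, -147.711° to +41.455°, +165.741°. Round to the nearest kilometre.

Δλ = 165.741 − -147.711 = 313.452°; wrapped into (−180°, 180°]: -46.548°.
Δφ = 41.455 − -3.787 = 45.242°.
a = sin²(Δφ/2) + cos φ₁ · cos φ₂ · sin²(Δλ/2) = 0.264701.
c = 2·atan2(√a, √(1−a)) = 1.08083 rad → d = 6371·c ≈ 6885.95 km.

6886 km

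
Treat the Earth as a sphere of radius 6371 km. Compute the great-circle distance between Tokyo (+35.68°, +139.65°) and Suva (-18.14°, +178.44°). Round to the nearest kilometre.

Δλ = 178.44 − 139.65 = 38.79°.
Δφ = -18.14 − 35.68 = -53.82°.
a = sin²(Δφ/2) + cos φ₁ · cos φ₂ · sin²(Δλ/2) = 0.289962.
c = 2·atan2(√a, √(1−a)) = 1.13727 rad → d = 6371·c ≈ 7245.53 km.

7246 km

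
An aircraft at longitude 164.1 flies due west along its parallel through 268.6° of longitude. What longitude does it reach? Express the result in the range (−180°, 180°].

Start at +164.1°; shift −268.6° → -104.5°.
-104.5° already lies in (−180°, 180°].

-104.5°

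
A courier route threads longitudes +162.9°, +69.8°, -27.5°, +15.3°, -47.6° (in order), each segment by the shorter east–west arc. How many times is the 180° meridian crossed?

Leg 1: +162.9° → +69.8°, shortest Δλ = -93.1° (west) — does not cross 180°.
Leg 2: +69.8° → -27.5°, shortest Δλ = -97.3° (west) — does not cross 180°.
Leg 3: -27.5° → +15.3°, shortest Δλ = 42.8° (east) — does not cross 180°.
Leg 4: +15.3° → -47.6°, shortest Δλ = -62.9° (west) — does not cross 180°.
Total crossings: 0.

0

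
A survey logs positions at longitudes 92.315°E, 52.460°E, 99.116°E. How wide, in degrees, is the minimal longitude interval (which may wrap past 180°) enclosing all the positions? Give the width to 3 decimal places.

46.656°

Sort the longitudes: +52.460°, +92.315°, +99.116°.
Eastward gaps between consecutive values (wrapping around): 39.855°, 6.801°, 313.344°.
Largest gap = 313.344° ⇒ minimal covering band is its complement: 360° − 313.344° = 46.656°.
Band runs from +52.460° eastward to +99.116°.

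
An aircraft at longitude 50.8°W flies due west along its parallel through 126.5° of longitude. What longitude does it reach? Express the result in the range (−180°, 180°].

177.3°W

Start at -50.8°; shift −126.5° → -177.3°.
-177.3° already lies in (−180°, 180°].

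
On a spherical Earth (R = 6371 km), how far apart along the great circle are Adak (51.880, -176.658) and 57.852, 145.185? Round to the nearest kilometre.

Δλ = 145.185 − -176.658 = 321.843°; wrapped into (−180°, 180°]: -38.157°.
Δφ = 57.852 − 51.880 = 5.972°.
a = sin²(Δφ/2) + cos φ₁ · cos φ₂ · sin²(Δλ/2) = 0.037808.
c = 2·atan2(√a, √(1−a)) = 0.39138 rad → d = 6371·c ≈ 2493.47 km.

2493 km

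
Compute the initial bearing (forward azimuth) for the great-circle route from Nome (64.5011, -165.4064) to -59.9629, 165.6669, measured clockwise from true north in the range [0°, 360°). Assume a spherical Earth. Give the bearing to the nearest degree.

Δλ = 165.6669 − -165.4064 = 331.0733°; wrapped into (−180°, 180°]: -28.9267°.
θ = atan2( sin Δλ · cos φ₂ , cos φ₁ · sin φ₂ − sin φ₁ · cos φ₂ · cos Δλ )
  = atan2(-0.24212, -0.76811) = -162.505° → normalised to [0°, 360°): 197.495°.

197°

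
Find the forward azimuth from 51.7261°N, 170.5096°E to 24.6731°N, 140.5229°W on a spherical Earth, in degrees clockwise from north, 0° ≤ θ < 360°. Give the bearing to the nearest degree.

Δλ = -140.5229 − 170.5096 = -311.0325°; wrapped into (−180°, 180°]: 48.9675°.
θ = atan2( sin Δλ · cos φ₂ , cos φ₁ · sin φ₂ − sin φ₁ · cos φ₂ · cos Δλ )
  = atan2(0.68547, -0.20976) = 107.014° → normalised to [0°, 360°): 107.014°.

107°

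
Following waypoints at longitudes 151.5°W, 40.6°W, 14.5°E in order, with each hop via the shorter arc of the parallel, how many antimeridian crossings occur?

Leg 1: -151.5° → -40.6°, shortest Δλ = 110.9° (east) — does not cross 180°.
Leg 2: -40.6° → +14.5°, shortest Δλ = 55.1° (east) — does not cross 180°.
Total crossings: 0.

0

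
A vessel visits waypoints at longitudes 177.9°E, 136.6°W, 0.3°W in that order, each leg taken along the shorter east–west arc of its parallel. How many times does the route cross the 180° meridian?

Leg 1: +177.9° → -136.6°, shortest Δλ = 45.5° (east) — crosses 180°.
Leg 2: -136.6° → -0.3°, shortest Δλ = 136.3° (east) — does not cross 180°.
Total crossings: 1.

1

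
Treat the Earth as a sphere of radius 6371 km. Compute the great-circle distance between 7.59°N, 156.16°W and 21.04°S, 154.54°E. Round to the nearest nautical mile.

Δλ = 154.54 − -156.16 = 310.70°; wrapped into (−180°, 180°]: -49.30°.
Δφ = -21.04 − 7.59 = -28.63°.
a = sin²(Δφ/2) + cos φ₁ · cos φ₂ · sin²(Δλ/2) = 0.222065.
c = 2·atan2(√a, √(1−a)) = 0.98139 rad → d = 6371·c ≈ 6252.42 km ≈ 3376.03 nmi.

3376 nmi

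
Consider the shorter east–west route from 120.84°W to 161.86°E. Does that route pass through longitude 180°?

Yes

Naïve |161.86 − -120.84| = 282.7° > 180°, so the shorter arc goes the other way round — across 180°.
Signed shortest Δλ = ((161.86 − -120.84 + 180) mod 360) − 180 = -77.3°.
Going west by 77.3° from -120.84° passes through 180° before reaching +161.86°.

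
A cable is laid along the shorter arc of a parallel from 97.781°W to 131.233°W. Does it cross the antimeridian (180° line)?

No

Signed shortest Δλ = ((-131.233 − -97.781 + 180) mod 360) − 180 = -33.452°.
Going west by 33.452° from -97.781° reaches -131.233° without touching 180°.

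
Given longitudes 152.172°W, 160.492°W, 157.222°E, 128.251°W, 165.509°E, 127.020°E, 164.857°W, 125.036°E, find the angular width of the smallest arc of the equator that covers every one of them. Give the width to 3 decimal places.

Sort the longitudes: -164.857°, -160.492°, -152.172°, -128.251°, +125.036°, +127.020°, +157.222°, +165.509°.
Eastward gaps between consecutive values (wrapping around): 4.365°, 8.320°, 23.921°, 253.287°, 1.984°, 30.202°, 8.287°, 29.634°.
Largest gap = 253.287° ⇒ minimal covering band is its complement: 360° − 253.287° = 106.713°.
Band runs from +125.036° eastward to -128.251°, crossing the antimeridian.

106.713°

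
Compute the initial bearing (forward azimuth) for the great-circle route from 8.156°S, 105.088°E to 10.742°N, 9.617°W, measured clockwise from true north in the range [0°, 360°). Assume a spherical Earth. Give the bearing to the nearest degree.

278°

Δλ = -9.617 − 105.088 = -114.705°.
θ = atan2( sin Δλ · cos φ₂ , cos φ₁ · sin φ₂ − sin φ₁ · cos φ₂ · cos Δλ )
  = atan2(-0.89255, 0.12625) = -81.949° → normalised to [0°, 360°): 278.051°.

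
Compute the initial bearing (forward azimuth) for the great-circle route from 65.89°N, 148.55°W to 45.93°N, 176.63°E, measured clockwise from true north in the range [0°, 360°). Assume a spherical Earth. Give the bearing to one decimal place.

240.2°

Δλ = 176.63 − -148.55 = 325.18°; wrapped into (−180°, 180°]: -34.82°.
θ = atan2( sin Δλ · cos φ₂ , cos φ₁ · sin φ₂ − sin φ₁ · cos φ₂ · cos Δλ )
  = atan2(-0.39715, -0.22769) = -119.826° → normalised to [0°, 360°): 240.174°.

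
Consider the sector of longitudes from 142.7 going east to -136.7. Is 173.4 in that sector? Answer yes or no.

Band width going east from +142.7° to -136.7°: ((-136.7 − 142.7) mod 360) = 80.6°.
Offset of +173.4° east of the west edge: ((173.4 − 142.7) mod 360) = 30.7°.
30.7° ≤ 80.6° ⇒ inside.

Yes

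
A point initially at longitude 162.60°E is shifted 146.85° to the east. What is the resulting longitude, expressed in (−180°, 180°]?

Start at +162.60°; shift +146.85° → +309.45°.
+309.45° lies outside (−180°, 180°]; subtract 360° → -50.55°.

50.55°W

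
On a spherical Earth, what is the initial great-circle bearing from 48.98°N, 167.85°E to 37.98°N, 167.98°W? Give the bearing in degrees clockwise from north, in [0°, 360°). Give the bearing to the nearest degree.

Δλ = -167.98 − 167.85 = -335.83°; wrapped into (−180°, 180°]: 24.17°.
θ = atan2( sin Δλ · cos φ₂ , cos φ₁ · sin φ₂ − sin φ₁ · cos φ₂ · cos Δλ )
  = atan2(0.32274, -0.13867) = 113.252° → normalised to [0°, 360°): 113.252°.

113°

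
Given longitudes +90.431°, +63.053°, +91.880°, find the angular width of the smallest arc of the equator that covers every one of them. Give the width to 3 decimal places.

28.827°

Sort the longitudes: +63.053°, +90.431°, +91.880°.
Eastward gaps between consecutive values (wrapping around): 27.378°, 1.449°, 331.173°.
Largest gap = 331.173° ⇒ minimal covering band is its complement: 360° − 331.173° = 28.827°.
Band runs from +63.053° eastward to +91.880°.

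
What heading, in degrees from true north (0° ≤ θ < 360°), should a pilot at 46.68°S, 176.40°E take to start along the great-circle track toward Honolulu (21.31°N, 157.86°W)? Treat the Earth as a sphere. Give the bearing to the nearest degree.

Δλ = -157.86 − 176.40 = -334.26°; wrapped into (−180°, 180°]: 25.74°.
θ = atan2( sin Δλ · cos φ₂ , cos φ₁ · sin φ₂ − sin φ₁ · cos φ₂ · cos Δλ )
  = atan2(0.40459, 0.85986) = 25.199° → normalised to [0°, 360°): 25.199°.

25°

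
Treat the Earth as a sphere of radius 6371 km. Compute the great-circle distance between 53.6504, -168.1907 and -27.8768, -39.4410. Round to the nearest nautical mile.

Δλ = -39.4410 − -168.1907 = 128.7497°.
Δφ = -27.8768 − 53.6504 = -81.5272°.
a = sin²(Δφ/2) + cos φ₁ · cos φ₂ · sin²(Δλ/2) = 0.852264.
c = 2·atan2(√a, √(1−a)) = 2.35255 rad → d = 6371·c ≈ 14988.12 km ≈ 8092.94 nmi.

8093 nmi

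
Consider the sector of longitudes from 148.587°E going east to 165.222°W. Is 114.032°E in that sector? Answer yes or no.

Band width going east from +148.587° to -165.222°: ((-165.222 − 148.587) mod 360) = 46.191°.
Offset of +114.032° east of the west edge: ((114.032 − 148.587) mod 360) = 325.445°.
325.445° > 46.191° ⇒ outside.

No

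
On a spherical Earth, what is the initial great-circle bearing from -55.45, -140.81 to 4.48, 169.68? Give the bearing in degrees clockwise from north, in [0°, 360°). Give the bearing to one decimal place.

Δλ = 169.68 − -140.81 = 310.49°; wrapped into (−180°, 180°]: -49.51°.
θ = atan2( sin Δλ · cos φ₂ , cos φ₁ · sin φ₂ − sin φ₁ · cos φ₂ · cos Δλ )
  = atan2(-0.75820, 0.57746) = -52.706° → normalised to [0°, 360°): 307.294°.

307.3°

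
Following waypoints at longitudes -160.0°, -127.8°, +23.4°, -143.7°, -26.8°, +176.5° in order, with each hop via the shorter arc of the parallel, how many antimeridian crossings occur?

1

Leg 1: -160.0° → -127.8°, shortest Δλ = 32.2° (east) — does not cross 180°.
Leg 2: -127.8° → +23.4°, shortest Δλ = 151.2° (east) — does not cross 180°.
Leg 3: +23.4° → -143.7°, shortest Δλ = -167.1° (west) — does not cross 180°.
Leg 4: -143.7° → -26.8°, shortest Δλ = 116.9° (east) — does not cross 180°.
Leg 5: -26.8° → +176.5°, shortest Δλ = -156.7° (west) — crosses 180°.
Total crossings: 1.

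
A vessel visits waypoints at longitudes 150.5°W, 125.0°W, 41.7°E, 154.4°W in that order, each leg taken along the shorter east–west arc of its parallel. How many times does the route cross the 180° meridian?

Leg 1: -150.5° → -125.0°, shortest Δλ = 25.5° (east) — does not cross 180°.
Leg 2: -125.0° → +41.7°, shortest Δλ = 166.7° (east) — does not cross 180°.
Leg 3: +41.7° → -154.4°, shortest Δλ = 163.9° (east) — crosses 180°.
Total crossings: 1.

1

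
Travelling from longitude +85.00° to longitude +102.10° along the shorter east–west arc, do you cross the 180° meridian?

Signed shortest Δλ = ((102.10 − 85.00 + 180) mod 360) − 180 = 17.1°.
Going east by 17.1° from +85.00° reaches +102.10° without touching 180°.

No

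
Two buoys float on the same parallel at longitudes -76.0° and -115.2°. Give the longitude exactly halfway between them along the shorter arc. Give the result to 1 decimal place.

-95.6°

Signed shortest Δλ from -76.0° to -115.2° is -39.2°.
Midpoint longitude = -76.0° + (-39.2°)/2 = -76.0° − 19.6° = -95.6°.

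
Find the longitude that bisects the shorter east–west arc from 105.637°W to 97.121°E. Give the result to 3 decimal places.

175.742°E

Signed shortest Δλ from -105.637° to +97.121° is -157.242°.
Midpoint longitude = -105.637° + (-157.242°)/2 = -105.637° − 78.621° = -184.258°.
Normalise into (−180°, 180°]: +175.742°.
(The naïve average (-105.637 + +97.121)/2 = -4.258° is on the wrong side of the globe.)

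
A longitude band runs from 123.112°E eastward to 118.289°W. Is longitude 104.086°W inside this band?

No

Band width going east from +123.112° to -118.289°: ((-118.289 − 123.112) mod 360) = 118.599°.
Offset of -104.086° east of the west edge: ((-104.086 − 123.112) mod 360) = 132.802°.
132.802° > 118.599° ⇒ outside.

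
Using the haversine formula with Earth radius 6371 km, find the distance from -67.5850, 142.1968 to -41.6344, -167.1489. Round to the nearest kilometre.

Δλ = -167.1489 − 142.1968 = -309.3457°; wrapped into (−180°, 180°]: 50.6543°.
Δφ = -41.6344 − -67.5850 = 25.9506°.
a = sin²(Δφ/2) + cos φ₁ · cos φ₂ · sin²(Δλ/2) = 0.102568.
c = 2·atan2(√a, √(1−a)) = 0.65201 rad → d = 6371·c ≈ 4153.98 km.

4154 km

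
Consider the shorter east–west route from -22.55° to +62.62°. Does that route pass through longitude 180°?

Signed shortest Δλ = ((62.62 − -22.55 + 180) mod 360) − 180 = 85.17°.
Going east by 85.17° from -22.55° reaches +62.62° without touching 180°.

No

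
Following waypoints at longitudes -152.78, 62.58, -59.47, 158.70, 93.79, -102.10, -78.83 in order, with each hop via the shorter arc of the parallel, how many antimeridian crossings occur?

Leg 1: -152.78° → +62.58°, shortest Δλ = -144.64° (west) — crosses 180°.
Leg 2: +62.58° → -59.47°, shortest Δλ = -122.05° (west) — does not cross 180°.
Leg 3: -59.47° → +158.70°, shortest Δλ = -141.83° (west) — crosses 180°.
Leg 4: +158.70° → +93.79°, shortest Δλ = -64.91° (west) — does not cross 180°.
Leg 5: +93.79° → -102.10°, shortest Δλ = 164.11° (east) — crosses 180°.
Leg 6: -102.10° → -78.83°, shortest Δλ = 23.27° (east) — does not cross 180°.
Total crossings: 3.

3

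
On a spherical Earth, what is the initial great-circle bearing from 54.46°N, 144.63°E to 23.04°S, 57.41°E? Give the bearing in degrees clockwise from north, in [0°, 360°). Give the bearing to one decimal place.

Δλ = 57.41 − 144.63 = -87.22°.
θ = atan2( sin Δλ · cos φ₂ , cos φ₁ · sin φ₂ − sin φ₁ · cos φ₂ · cos Δλ )
  = atan2(-0.91915, -0.26381) = -106.014° → normalised to [0°, 360°): 253.986°.

254.0°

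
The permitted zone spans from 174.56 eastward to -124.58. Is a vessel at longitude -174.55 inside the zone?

Yes

Band width going east from +174.56° to -124.58°: ((-124.58 − 174.56) mod 360) = 60.86°.
Offset of -174.55° east of the west edge: ((-174.55 − 174.56) mod 360) = 10.89°.
10.89° ≤ 60.86° ⇒ inside.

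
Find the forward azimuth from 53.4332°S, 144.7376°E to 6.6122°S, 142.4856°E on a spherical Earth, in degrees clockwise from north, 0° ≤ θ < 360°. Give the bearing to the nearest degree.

357°

Δλ = 142.4856 − 144.7376 = -2.2520°.
θ = atan2( sin Δλ · cos φ₂ , cos φ₁ · sin φ₂ − sin φ₁ · cos φ₂ · cos Δλ )
  = atan2(-0.03903, 0.72860) = -3.067° → normalised to [0°, 360°): 356.933°.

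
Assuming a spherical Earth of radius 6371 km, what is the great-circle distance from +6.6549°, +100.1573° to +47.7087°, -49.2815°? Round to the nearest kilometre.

13269 km

Δλ = -49.2815 − 100.1573 = -149.4388°.
Δφ = 47.7087 − 6.6549 = 41.0538°.
a = sin²(Δφ/2) + cos φ₁ · cos φ₂ · sin²(Δλ/2) = 0.744897.
c = 2·atan2(√a, √(1−a)) = 2.08265 rad → d = 6371·c ≈ 13268.56 km.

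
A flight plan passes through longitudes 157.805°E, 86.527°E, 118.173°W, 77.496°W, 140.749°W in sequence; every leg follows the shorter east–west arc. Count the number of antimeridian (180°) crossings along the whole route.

1

Leg 1: +157.805° → +86.527°, shortest Δλ = -71.278° (west) — does not cross 180°.
Leg 2: +86.527° → -118.173°, shortest Δλ = 155.3° (east) — crosses 180°.
Leg 3: -118.173° → -77.496°, shortest Δλ = 40.677° (east) — does not cross 180°.
Leg 4: -77.496° → -140.749°, shortest Δλ = -63.253° (west) — does not cross 180°.
Total crossings: 1.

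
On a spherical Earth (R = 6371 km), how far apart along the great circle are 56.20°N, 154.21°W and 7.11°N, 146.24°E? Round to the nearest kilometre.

7506 km

Δλ = 146.24 − -154.21 = 300.45°; wrapped into (−180°, 180°]: -59.55°.
Δφ = 7.11 − 56.20 = -49.09°.
a = sin²(Δφ/2) + cos φ₁ · cos φ₂ · sin²(Δλ/2) = 0.308695.
c = 2·atan2(√a, √(1−a)) = 1.17818 rad → d = 6371·c ≈ 7506.16 km.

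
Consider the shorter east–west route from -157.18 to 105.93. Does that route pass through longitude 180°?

Yes

Naïve |105.93 − -157.18| = 263.11° > 180°, so the shorter arc goes the other way round — across 180°.
Signed shortest Δλ = ((105.93 − -157.18 + 180) mod 360) − 180 = -96.89°.
Going west by 96.89° from -157.18° passes through 180° before reaching +105.93°.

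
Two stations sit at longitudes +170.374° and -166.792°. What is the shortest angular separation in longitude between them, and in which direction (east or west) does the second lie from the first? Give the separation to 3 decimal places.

Raw difference: -166.792 − 170.374 = -337.166°.
Normalise into (−180°, 180°]: -337.166° + 360° = 22.834°.
Positive ⇒ the second point lies to the east; separation 22.834°.

22.834° east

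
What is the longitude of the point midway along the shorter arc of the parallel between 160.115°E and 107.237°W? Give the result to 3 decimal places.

153.561°W

Signed shortest Δλ from +160.115° to -107.237° is +92.648°.
Midpoint longitude = +160.115° + (+92.648°)/2 = +160.115° + 46.324° = +206.439°.
Normalise into (−180°, 180°]: -153.561°.
(The naïve average (+160.115 + -107.237)/2 = 26.439° is on the wrong side of the globe.)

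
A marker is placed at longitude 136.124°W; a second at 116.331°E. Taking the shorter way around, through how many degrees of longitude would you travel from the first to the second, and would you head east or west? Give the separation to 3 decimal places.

Raw difference: 116.331 − -136.124 = 252.455°.
Normalise into (−180°, 180°]: 252.455° − 360° = -107.545°.
Negative ⇒ the second point lies to the west; separation 107.545°.

107.545° west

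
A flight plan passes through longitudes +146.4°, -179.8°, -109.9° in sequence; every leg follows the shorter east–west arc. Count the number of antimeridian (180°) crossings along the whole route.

Leg 1: +146.4° → -179.8°, shortest Δλ = 33.8° (east) — crosses 180°.
Leg 2: -179.8° → -109.9°, shortest Δλ = 69.9° (east) — does not cross 180°.
Total crossings: 1.

1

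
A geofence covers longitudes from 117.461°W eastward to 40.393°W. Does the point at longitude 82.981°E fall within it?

No

Band width going east from -117.461° to -40.393°: ((-40.393 − -117.461) mod 360) = 77.068°.
Offset of +82.981° east of the west edge: ((82.981 − -117.461) mod 360) = 200.442°.
200.442° > 77.068° ⇒ outside.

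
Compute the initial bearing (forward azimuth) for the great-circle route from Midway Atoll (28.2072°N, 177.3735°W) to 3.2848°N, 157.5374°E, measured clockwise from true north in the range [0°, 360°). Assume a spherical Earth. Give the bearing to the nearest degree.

Δλ = 157.5374 − -177.3735 = 334.9109°; wrapped into (−180°, 180°]: -25.0891°.
θ = atan2( sin Δλ · cos φ₂ , cos φ₁ · sin φ₂ − sin φ₁ · cos φ₂ · cos Δλ )
  = atan2(-0.42333, -0.37687) = -131.677° → normalised to [0°, 360°): 228.323°.

228°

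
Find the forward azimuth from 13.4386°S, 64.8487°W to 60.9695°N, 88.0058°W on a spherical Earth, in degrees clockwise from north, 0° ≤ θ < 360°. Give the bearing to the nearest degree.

349°

Δλ = -88.0058 − -64.8487 = -23.1571°.
θ = atan2( sin Δλ · cos φ₂ , cos φ₁ · sin φ₂ − sin φ₁ · cos φ₂ · cos Δλ )
  = atan2(-0.19084, 0.95411) = -11.311° → normalised to [0°, 360°): 348.689°.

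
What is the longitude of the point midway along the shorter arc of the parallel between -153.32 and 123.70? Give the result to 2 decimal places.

+165.19°

Signed shortest Δλ from -153.32° to +123.70° is -82.98°.
Midpoint longitude = -153.32° + (-82.98°)/2 = -153.32° − 41.49° = -194.81°.
Normalise into (−180°, 180°]: +165.19°.
(The naïve average (-153.32 + +123.70)/2 = -14.81° is on the wrong side of the globe.)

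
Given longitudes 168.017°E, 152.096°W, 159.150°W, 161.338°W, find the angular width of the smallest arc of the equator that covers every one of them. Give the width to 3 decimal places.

Sort the longitudes: -161.338°, -159.150°, -152.096°, +168.017°.
Eastward gaps between consecutive values (wrapping around): 2.188°, 7.054°, 320.113°, 30.645°.
Largest gap = 320.113° ⇒ minimal covering band is its complement: 360° − 320.113° = 39.887°.
Band runs from +168.017° eastward to -152.096°, crossing the antimeridian.

39.887°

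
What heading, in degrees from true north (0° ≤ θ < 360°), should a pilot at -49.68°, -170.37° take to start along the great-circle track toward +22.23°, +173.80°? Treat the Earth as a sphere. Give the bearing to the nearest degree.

345°

Δλ = 173.80 − -170.37 = 344.17°; wrapped into (−180°, 180°]: -15.83°.
θ = atan2( sin Δλ · cos φ₂ , cos φ₁ · sin φ₂ − sin φ₁ · cos φ₂ · cos Δλ )
  = atan2(-0.25251, 0.92380) = -15.288° → normalised to [0°, 360°): 344.712°.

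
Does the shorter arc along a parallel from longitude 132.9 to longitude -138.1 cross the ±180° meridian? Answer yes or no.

Yes

Naïve |-138.1 − 132.9| = 271.0° > 180°, so the shorter arc goes the other way round — across 180°.
Signed shortest Δλ = ((-138.1 − 132.9 + 180) mod 360) − 180 = 89.0°.
Going east by 89.0° from +132.9° passes through 180° before reaching -138.1°.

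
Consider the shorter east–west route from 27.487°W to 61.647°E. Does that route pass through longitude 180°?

No

Signed shortest Δλ = ((61.647 − -27.487 + 180) mod 360) − 180 = 89.134°.
Going east by 89.134° from -27.487° reaches +61.647° without touching 180°.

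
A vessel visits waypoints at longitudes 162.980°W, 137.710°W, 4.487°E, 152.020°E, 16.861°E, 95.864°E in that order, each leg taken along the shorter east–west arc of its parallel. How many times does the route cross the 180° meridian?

0

Leg 1: -162.980° → -137.710°, shortest Δλ = 25.27° (east) — does not cross 180°.
Leg 2: -137.710° → +4.487°, shortest Δλ = 142.197° (east) — does not cross 180°.
Leg 3: +4.487° → +152.020°, shortest Δλ = 147.533° (east) — does not cross 180°.
Leg 4: +152.020° → +16.861°, shortest Δλ = -135.159° (west) — does not cross 180°.
Leg 5: +16.861° → +95.864°, shortest Δλ = 79.003° (east) — does not cross 180°.
Total crossings: 0.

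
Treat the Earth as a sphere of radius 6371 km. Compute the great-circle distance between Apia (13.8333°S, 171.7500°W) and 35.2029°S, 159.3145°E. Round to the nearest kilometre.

3744 km

Δλ = 159.3145 − -171.7500 = 331.0645°; wrapped into (−180°, 180°]: -28.9355°.
Δφ = -35.2029 − -13.8333 = -21.3696°.
a = sin²(Δφ/2) + cos φ₁ · cos φ₂ · sin²(Δλ/2) = 0.083898.
c = 2·atan2(√a, √(1−a)) = 0.58773 rad → d = 6371·c ≈ 3744.41 km.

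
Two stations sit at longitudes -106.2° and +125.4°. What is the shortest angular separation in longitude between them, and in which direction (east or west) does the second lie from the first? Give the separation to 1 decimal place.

128.4° west

Raw difference: 125.4 − -106.2 = 231.6°.
Normalise into (−180°, 180°]: 231.6° − 360° = -128.4°.
Negative ⇒ the second point lies to the west; separation 128.4°.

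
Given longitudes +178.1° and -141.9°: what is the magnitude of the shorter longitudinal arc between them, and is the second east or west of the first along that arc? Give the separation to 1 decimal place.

Raw difference: -141.9 − 178.1 = -320.0°.
Normalise into (−180°, 180°]: -320.0° + 360° = 40.0°.
Positive ⇒ the second point lies to the east; separation 40.0°.

40.0° east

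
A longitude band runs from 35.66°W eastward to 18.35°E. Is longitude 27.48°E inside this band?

No

Band width going east from -35.66° to +18.35°: ((18.35 − -35.66) mod 360) = 54.01°.
Offset of +27.48° east of the west edge: ((27.48 − -35.66) mod 360) = 63.14°.
63.14° > 54.01° ⇒ outside.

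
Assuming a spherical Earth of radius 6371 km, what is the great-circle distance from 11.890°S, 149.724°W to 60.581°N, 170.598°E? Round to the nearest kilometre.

8787 km

Δλ = 170.598 − -149.724 = 320.322°; wrapped into (−180°, 180°]: -39.678°.
Δφ = 60.581 − -11.890 = 72.471°.
a = sin²(Δφ/2) + cos φ₁ · cos φ₂ · sin²(Δλ/2) = 0.404766.
c = 2·atan2(√a, √(1−a)) = 1.37916 rad → d = 6371·c ≈ 8786.62 km.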